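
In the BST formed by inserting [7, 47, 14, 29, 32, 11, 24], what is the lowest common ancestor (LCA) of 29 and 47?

Tree insertion order: [7, 47, 14, 29, 32, 11, 24]
Tree (level-order array): [7, None, 47, 14, None, 11, 29, None, None, 24, 32]
In a BST, the LCA of p=29, q=47 is the first node v on the
root-to-leaf path with p <= v <= q (go left if both < v, right if both > v).
Walk from root:
  at 7: both 29 and 47 > 7, go right
  at 47: 29 <= 47 <= 47, this is the LCA
LCA = 47


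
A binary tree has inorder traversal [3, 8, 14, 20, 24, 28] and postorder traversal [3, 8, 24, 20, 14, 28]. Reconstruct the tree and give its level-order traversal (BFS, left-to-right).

Inorder:   [3, 8, 14, 20, 24, 28]
Postorder: [3, 8, 24, 20, 14, 28]
Algorithm: postorder visits root last, so walk postorder right-to-left;
each value is the root of the current inorder slice — split it at that
value, recurse on the right subtree first, then the left.
Recursive splits:
  root=28; inorder splits into left=[3, 8, 14, 20, 24], right=[]
  root=14; inorder splits into left=[3, 8], right=[20, 24]
  root=20; inorder splits into left=[], right=[24]
  root=24; inorder splits into left=[], right=[]
  root=8; inorder splits into left=[3], right=[]
  root=3; inorder splits into left=[], right=[]
Reconstructed level-order: [28, 14, 8, 20, 3, 24]


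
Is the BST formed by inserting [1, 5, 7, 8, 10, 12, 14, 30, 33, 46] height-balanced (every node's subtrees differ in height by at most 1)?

Tree (level-order array): [1, None, 5, None, 7, None, 8, None, 10, None, 12, None, 14, None, 30, None, 33, None, 46]
Definition: a tree is height-balanced if, at every node, |h(left) - h(right)| <= 1 (empty subtree has height -1).
Bottom-up per-node check:
  node 46: h_left=-1, h_right=-1, diff=0 [OK], height=0
  node 33: h_left=-1, h_right=0, diff=1 [OK], height=1
  node 30: h_left=-1, h_right=1, diff=2 [FAIL (|-1-1|=2 > 1)], height=2
  node 14: h_left=-1, h_right=2, diff=3 [FAIL (|-1-2|=3 > 1)], height=3
  node 12: h_left=-1, h_right=3, diff=4 [FAIL (|-1-3|=4 > 1)], height=4
  node 10: h_left=-1, h_right=4, diff=5 [FAIL (|-1-4|=5 > 1)], height=5
  node 8: h_left=-1, h_right=5, diff=6 [FAIL (|-1-5|=6 > 1)], height=6
  node 7: h_left=-1, h_right=6, diff=7 [FAIL (|-1-6|=7 > 1)], height=7
  node 5: h_left=-1, h_right=7, diff=8 [FAIL (|-1-7|=8 > 1)], height=8
  node 1: h_left=-1, h_right=8, diff=9 [FAIL (|-1-8|=9 > 1)], height=9
Node 30 violates the condition: |-1 - 1| = 2 > 1.
Result: Not balanced


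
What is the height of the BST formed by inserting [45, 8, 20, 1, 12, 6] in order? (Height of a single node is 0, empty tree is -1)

Insertion order: [45, 8, 20, 1, 12, 6]
Tree (level-order array): [45, 8, None, 1, 20, None, 6, 12]
Compute height bottom-up (empty subtree = -1):
  height(6) = 1 + max(-1, -1) = 0
  height(1) = 1 + max(-1, 0) = 1
  height(12) = 1 + max(-1, -1) = 0
  height(20) = 1 + max(0, -1) = 1
  height(8) = 1 + max(1, 1) = 2
  height(45) = 1 + max(2, -1) = 3
Height = 3


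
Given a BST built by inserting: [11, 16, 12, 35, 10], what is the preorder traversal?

Tree insertion order: [11, 16, 12, 35, 10]
Tree (level-order array): [11, 10, 16, None, None, 12, 35]
Preorder traversal: [11, 10, 16, 12, 35]


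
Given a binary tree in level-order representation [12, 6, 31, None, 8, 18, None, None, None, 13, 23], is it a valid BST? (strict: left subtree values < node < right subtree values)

Level-order array: [12, 6, 31, None, 8, 18, None, None, None, 13, 23]
Validate using subtree bounds (lo, hi): at each node, require lo < value < hi,
then recurse left with hi=value and right with lo=value.
Preorder trace (stopping at first violation):
  at node 12 with bounds (-inf, +inf): OK
  at node 6 with bounds (-inf, 12): OK
  at node 8 with bounds (6, 12): OK
  at node 31 with bounds (12, +inf): OK
  at node 18 with bounds (12, 31): OK
  at node 13 with bounds (12, 18): OK
  at node 23 with bounds (18, 31): OK
No violation found at any node.
Result: Valid BST


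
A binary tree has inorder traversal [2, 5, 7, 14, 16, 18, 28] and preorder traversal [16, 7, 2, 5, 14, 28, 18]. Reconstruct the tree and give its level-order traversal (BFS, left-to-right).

Inorder:  [2, 5, 7, 14, 16, 18, 28]
Preorder: [16, 7, 2, 5, 14, 28, 18]
Algorithm: preorder visits root first, so consume preorder in order;
for each root, split the current inorder slice at that value into
left-subtree inorder and right-subtree inorder, then recurse.
Recursive splits:
  root=16; inorder splits into left=[2, 5, 7, 14], right=[18, 28]
  root=7; inorder splits into left=[2, 5], right=[14]
  root=2; inorder splits into left=[], right=[5]
  root=5; inorder splits into left=[], right=[]
  root=14; inorder splits into left=[], right=[]
  root=28; inorder splits into left=[18], right=[]
  root=18; inorder splits into left=[], right=[]
Reconstructed level-order: [16, 7, 28, 2, 14, 18, 5]


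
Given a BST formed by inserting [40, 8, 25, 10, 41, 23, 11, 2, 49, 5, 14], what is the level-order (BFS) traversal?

Tree insertion order: [40, 8, 25, 10, 41, 23, 11, 2, 49, 5, 14]
Tree (level-order array): [40, 8, 41, 2, 25, None, 49, None, 5, 10, None, None, None, None, None, None, 23, 11, None, None, 14]
BFS from the root, enqueuing left then right child of each popped node:
  queue [40] -> pop 40, enqueue [8, 41], visited so far: [40]
  queue [8, 41] -> pop 8, enqueue [2, 25], visited so far: [40, 8]
  queue [41, 2, 25] -> pop 41, enqueue [49], visited so far: [40, 8, 41]
  queue [2, 25, 49] -> pop 2, enqueue [5], visited so far: [40, 8, 41, 2]
  queue [25, 49, 5] -> pop 25, enqueue [10], visited so far: [40, 8, 41, 2, 25]
  queue [49, 5, 10] -> pop 49, enqueue [none], visited so far: [40, 8, 41, 2, 25, 49]
  queue [5, 10] -> pop 5, enqueue [none], visited so far: [40, 8, 41, 2, 25, 49, 5]
  queue [10] -> pop 10, enqueue [23], visited so far: [40, 8, 41, 2, 25, 49, 5, 10]
  queue [23] -> pop 23, enqueue [11], visited so far: [40, 8, 41, 2, 25, 49, 5, 10, 23]
  queue [11] -> pop 11, enqueue [14], visited so far: [40, 8, 41, 2, 25, 49, 5, 10, 23, 11]
  queue [14] -> pop 14, enqueue [none], visited so far: [40, 8, 41, 2, 25, 49, 5, 10, 23, 11, 14]
Result: [40, 8, 41, 2, 25, 49, 5, 10, 23, 11, 14]


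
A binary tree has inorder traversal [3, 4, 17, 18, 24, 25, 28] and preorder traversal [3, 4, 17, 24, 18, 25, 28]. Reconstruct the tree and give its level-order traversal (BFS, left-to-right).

Inorder:  [3, 4, 17, 18, 24, 25, 28]
Preorder: [3, 4, 17, 24, 18, 25, 28]
Algorithm: preorder visits root first, so consume preorder in order;
for each root, split the current inorder slice at that value into
left-subtree inorder and right-subtree inorder, then recurse.
Recursive splits:
  root=3; inorder splits into left=[], right=[4, 17, 18, 24, 25, 28]
  root=4; inorder splits into left=[], right=[17, 18, 24, 25, 28]
  root=17; inorder splits into left=[], right=[18, 24, 25, 28]
  root=24; inorder splits into left=[18], right=[25, 28]
  root=18; inorder splits into left=[], right=[]
  root=25; inorder splits into left=[], right=[28]
  root=28; inorder splits into left=[], right=[]
Reconstructed level-order: [3, 4, 17, 24, 18, 25, 28]


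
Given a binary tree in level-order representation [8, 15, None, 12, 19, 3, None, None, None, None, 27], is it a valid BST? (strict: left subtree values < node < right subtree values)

Level-order array: [8, 15, None, 12, 19, 3, None, None, None, None, 27]
Validate using subtree bounds (lo, hi): at each node, require lo < value < hi,
then recurse left with hi=value and right with lo=value.
Preorder trace (stopping at first violation):
  at node 8 with bounds (-inf, +inf): OK
  at node 15 with bounds (-inf, 8): VIOLATION
Node 15 violates its bound: not (-inf < 15 < 8).
Result: Not a valid BST


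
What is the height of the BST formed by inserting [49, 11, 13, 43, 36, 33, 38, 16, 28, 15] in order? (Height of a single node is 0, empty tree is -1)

Insertion order: [49, 11, 13, 43, 36, 33, 38, 16, 28, 15]
Tree (level-order array): [49, 11, None, None, 13, None, 43, 36, None, 33, 38, 16, None, None, None, 15, 28]
Compute height bottom-up (empty subtree = -1):
  height(15) = 1 + max(-1, -1) = 0
  height(28) = 1 + max(-1, -1) = 0
  height(16) = 1 + max(0, 0) = 1
  height(33) = 1 + max(1, -1) = 2
  height(38) = 1 + max(-1, -1) = 0
  height(36) = 1 + max(2, 0) = 3
  height(43) = 1 + max(3, -1) = 4
  height(13) = 1 + max(-1, 4) = 5
  height(11) = 1 + max(-1, 5) = 6
  height(49) = 1 + max(6, -1) = 7
Height = 7


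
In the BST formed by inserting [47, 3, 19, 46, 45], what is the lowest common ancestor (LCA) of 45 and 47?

Tree insertion order: [47, 3, 19, 46, 45]
Tree (level-order array): [47, 3, None, None, 19, None, 46, 45]
In a BST, the LCA of p=45, q=47 is the first node v on the
root-to-leaf path with p <= v <= q (go left if both < v, right if both > v).
Walk from root:
  at 47: 45 <= 47 <= 47, this is the LCA
LCA = 47


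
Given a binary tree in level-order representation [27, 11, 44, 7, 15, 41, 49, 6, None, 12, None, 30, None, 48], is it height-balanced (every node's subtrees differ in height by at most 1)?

Tree (level-order array): [27, 11, 44, 7, 15, 41, 49, 6, None, 12, None, 30, None, 48]
Definition: a tree is height-balanced if, at every node, |h(left) - h(right)| <= 1 (empty subtree has height -1).
Bottom-up per-node check:
  node 6: h_left=-1, h_right=-1, diff=0 [OK], height=0
  node 7: h_left=0, h_right=-1, diff=1 [OK], height=1
  node 12: h_left=-1, h_right=-1, diff=0 [OK], height=0
  node 15: h_left=0, h_right=-1, diff=1 [OK], height=1
  node 11: h_left=1, h_right=1, diff=0 [OK], height=2
  node 30: h_left=-1, h_right=-1, diff=0 [OK], height=0
  node 41: h_left=0, h_right=-1, diff=1 [OK], height=1
  node 48: h_left=-1, h_right=-1, diff=0 [OK], height=0
  node 49: h_left=0, h_right=-1, diff=1 [OK], height=1
  node 44: h_left=1, h_right=1, diff=0 [OK], height=2
  node 27: h_left=2, h_right=2, diff=0 [OK], height=3
All nodes satisfy the balance condition.
Result: Balanced


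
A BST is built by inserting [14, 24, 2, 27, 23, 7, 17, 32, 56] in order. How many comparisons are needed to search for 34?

Search path for 34: 14 -> 24 -> 27 -> 32 -> 56
Found: False
Comparisons: 5


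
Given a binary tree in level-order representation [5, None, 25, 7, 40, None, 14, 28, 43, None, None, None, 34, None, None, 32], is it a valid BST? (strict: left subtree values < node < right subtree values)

Level-order array: [5, None, 25, 7, 40, None, 14, 28, 43, None, None, None, 34, None, None, 32]
Validate using subtree bounds (lo, hi): at each node, require lo < value < hi,
then recurse left with hi=value and right with lo=value.
Preorder trace (stopping at first violation):
  at node 5 with bounds (-inf, +inf): OK
  at node 25 with bounds (5, +inf): OK
  at node 7 with bounds (5, 25): OK
  at node 14 with bounds (7, 25): OK
  at node 40 with bounds (25, +inf): OK
  at node 28 with bounds (25, 40): OK
  at node 34 with bounds (28, 40): OK
  at node 32 with bounds (28, 34): OK
  at node 43 with bounds (40, +inf): OK
No violation found at any node.
Result: Valid BST


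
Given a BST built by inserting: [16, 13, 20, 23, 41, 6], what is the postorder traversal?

Tree insertion order: [16, 13, 20, 23, 41, 6]
Tree (level-order array): [16, 13, 20, 6, None, None, 23, None, None, None, 41]
Postorder traversal: [6, 13, 41, 23, 20, 16]


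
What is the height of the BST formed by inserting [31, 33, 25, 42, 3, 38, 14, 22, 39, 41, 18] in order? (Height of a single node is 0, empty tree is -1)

Insertion order: [31, 33, 25, 42, 3, 38, 14, 22, 39, 41, 18]
Tree (level-order array): [31, 25, 33, 3, None, None, 42, None, 14, 38, None, None, 22, None, 39, 18, None, None, 41]
Compute height bottom-up (empty subtree = -1):
  height(18) = 1 + max(-1, -1) = 0
  height(22) = 1 + max(0, -1) = 1
  height(14) = 1 + max(-1, 1) = 2
  height(3) = 1 + max(-1, 2) = 3
  height(25) = 1 + max(3, -1) = 4
  height(41) = 1 + max(-1, -1) = 0
  height(39) = 1 + max(-1, 0) = 1
  height(38) = 1 + max(-1, 1) = 2
  height(42) = 1 + max(2, -1) = 3
  height(33) = 1 + max(-1, 3) = 4
  height(31) = 1 + max(4, 4) = 5
Height = 5


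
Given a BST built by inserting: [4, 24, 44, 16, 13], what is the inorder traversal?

Tree insertion order: [4, 24, 44, 16, 13]
Tree (level-order array): [4, None, 24, 16, 44, 13]
Inorder traversal: [4, 13, 16, 24, 44]


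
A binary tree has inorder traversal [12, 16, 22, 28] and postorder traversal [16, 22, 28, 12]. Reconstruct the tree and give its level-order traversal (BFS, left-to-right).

Inorder:   [12, 16, 22, 28]
Postorder: [16, 22, 28, 12]
Algorithm: postorder visits root last, so walk postorder right-to-left;
each value is the root of the current inorder slice — split it at that
value, recurse on the right subtree first, then the left.
Recursive splits:
  root=12; inorder splits into left=[], right=[16, 22, 28]
  root=28; inorder splits into left=[16, 22], right=[]
  root=22; inorder splits into left=[16], right=[]
  root=16; inorder splits into left=[], right=[]
Reconstructed level-order: [12, 28, 22, 16]


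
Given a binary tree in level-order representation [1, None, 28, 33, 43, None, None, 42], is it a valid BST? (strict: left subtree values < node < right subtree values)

Level-order array: [1, None, 28, 33, 43, None, None, 42]
Validate using subtree bounds (lo, hi): at each node, require lo < value < hi,
then recurse left with hi=value and right with lo=value.
Preorder trace (stopping at first violation):
  at node 1 with bounds (-inf, +inf): OK
  at node 28 with bounds (1, +inf): OK
  at node 33 with bounds (1, 28): VIOLATION
Node 33 violates its bound: not (1 < 33 < 28).
Result: Not a valid BST


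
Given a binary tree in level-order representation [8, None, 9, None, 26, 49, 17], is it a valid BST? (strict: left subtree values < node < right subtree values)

Level-order array: [8, None, 9, None, 26, 49, 17]
Validate using subtree bounds (lo, hi): at each node, require lo < value < hi,
then recurse left with hi=value and right with lo=value.
Preorder trace (stopping at first violation):
  at node 8 with bounds (-inf, +inf): OK
  at node 9 with bounds (8, +inf): OK
  at node 26 with bounds (9, +inf): OK
  at node 49 with bounds (9, 26): VIOLATION
Node 49 violates its bound: not (9 < 49 < 26).
Result: Not a valid BST


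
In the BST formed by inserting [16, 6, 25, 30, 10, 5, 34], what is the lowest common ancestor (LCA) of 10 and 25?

Tree insertion order: [16, 6, 25, 30, 10, 5, 34]
Tree (level-order array): [16, 6, 25, 5, 10, None, 30, None, None, None, None, None, 34]
In a BST, the LCA of p=10, q=25 is the first node v on the
root-to-leaf path with p <= v <= q (go left if both < v, right if both > v).
Walk from root:
  at 16: 10 <= 16 <= 25, this is the LCA
LCA = 16


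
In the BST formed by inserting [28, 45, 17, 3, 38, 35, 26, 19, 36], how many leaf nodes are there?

Tree built from: [28, 45, 17, 3, 38, 35, 26, 19, 36]
Tree (level-order array): [28, 17, 45, 3, 26, 38, None, None, None, 19, None, 35, None, None, None, None, 36]
Rule: A leaf has 0 children.
Per-node child counts:
  node 28: 2 child(ren)
  node 17: 2 child(ren)
  node 3: 0 child(ren)
  node 26: 1 child(ren)
  node 19: 0 child(ren)
  node 45: 1 child(ren)
  node 38: 1 child(ren)
  node 35: 1 child(ren)
  node 36: 0 child(ren)
Matching nodes: [3, 19, 36]
Count of leaf nodes: 3


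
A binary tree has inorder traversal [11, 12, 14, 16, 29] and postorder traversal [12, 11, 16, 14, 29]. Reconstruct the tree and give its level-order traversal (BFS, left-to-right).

Inorder:   [11, 12, 14, 16, 29]
Postorder: [12, 11, 16, 14, 29]
Algorithm: postorder visits root last, so walk postorder right-to-left;
each value is the root of the current inorder slice — split it at that
value, recurse on the right subtree first, then the left.
Recursive splits:
  root=29; inorder splits into left=[11, 12, 14, 16], right=[]
  root=14; inorder splits into left=[11, 12], right=[16]
  root=16; inorder splits into left=[], right=[]
  root=11; inorder splits into left=[], right=[12]
  root=12; inorder splits into left=[], right=[]
Reconstructed level-order: [29, 14, 11, 16, 12]


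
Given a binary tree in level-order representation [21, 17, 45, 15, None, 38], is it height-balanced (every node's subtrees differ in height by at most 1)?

Tree (level-order array): [21, 17, 45, 15, None, 38]
Definition: a tree is height-balanced if, at every node, |h(left) - h(right)| <= 1 (empty subtree has height -1).
Bottom-up per-node check:
  node 15: h_left=-1, h_right=-1, diff=0 [OK], height=0
  node 17: h_left=0, h_right=-1, diff=1 [OK], height=1
  node 38: h_left=-1, h_right=-1, diff=0 [OK], height=0
  node 45: h_left=0, h_right=-1, diff=1 [OK], height=1
  node 21: h_left=1, h_right=1, diff=0 [OK], height=2
All nodes satisfy the balance condition.
Result: Balanced


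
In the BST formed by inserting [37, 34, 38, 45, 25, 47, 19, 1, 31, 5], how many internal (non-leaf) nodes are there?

Tree built from: [37, 34, 38, 45, 25, 47, 19, 1, 31, 5]
Tree (level-order array): [37, 34, 38, 25, None, None, 45, 19, 31, None, 47, 1, None, None, None, None, None, None, 5]
Rule: An internal node has at least one child.
Per-node child counts:
  node 37: 2 child(ren)
  node 34: 1 child(ren)
  node 25: 2 child(ren)
  node 19: 1 child(ren)
  node 1: 1 child(ren)
  node 5: 0 child(ren)
  node 31: 0 child(ren)
  node 38: 1 child(ren)
  node 45: 1 child(ren)
  node 47: 0 child(ren)
Matching nodes: [37, 34, 25, 19, 1, 38, 45]
Count of internal (non-leaf) nodes: 7


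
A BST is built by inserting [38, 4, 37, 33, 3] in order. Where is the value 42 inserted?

Starting tree (level order): [38, 4, None, 3, 37, None, None, 33]
Insertion path: 38
Result: insert 42 as right child of 38
Final tree (level order): [38, 4, 42, 3, 37, None, None, None, None, 33]


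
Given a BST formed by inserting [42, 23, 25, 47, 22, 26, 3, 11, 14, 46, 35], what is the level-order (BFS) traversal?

Tree insertion order: [42, 23, 25, 47, 22, 26, 3, 11, 14, 46, 35]
Tree (level-order array): [42, 23, 47, 22, 25, 46, None, 3, None, None, 26, None, None, None, 11, None, 35, None, 14]
BFS from the root, enqueuing left then right child of each popped node:
  queue [42] -> pop 42, enqueue [23, 47], visited so far: [42]
  queue [23, 47] -> pop 23, enqueue [22, 25], visited so far: [42, 23]
  queue [47, 22, 25] -> pop 47, enqueue [46], visited so far: [42, 23, 47]
  queue [22, 25, 46] -> pop 22, enqueue [3], visited so far: [42, 23, 47, 22]
  queue [25, 46, 3] -> pop 25, enqueue [26], visited so far: [42, 23, 47, 22, 25]
  queue [46, 3, 26] -> pop 46, enqueue [none], visited so far: [42, 23, 47, 22, 25, 46]
  queue [3, 26] -> pop 3, enqueue [11], visited so far: [42, 23, 47, 22, 25, 46, 3]
  queue [26, 11] -> pop 26, enqueue [35], visited so far: [42, 23, 47, 22, 25, 46, 3, 26]
  queue [11, 35] -> pop 11, enqueue [14], visited so far: [42, 23, 47, 22, 25, 46, 3, 26, 11]
  queue [35, 14] -> pop 35, enqueue [none], visited so far: [42, 23, 47, 22, 25, 46, 3, 26, 11, 35]
  queue [14] -> pop 14, enqueue [none], visited so far: [42, 23, 47, 22, 25, 46, 3, 26, 11, 35, 14]
Result: [42, 23, 47, 22, 25, 46, 3, 26, 11, 35, 14]


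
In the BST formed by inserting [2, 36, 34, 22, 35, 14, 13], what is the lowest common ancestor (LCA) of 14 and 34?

Tree insertion order: [2, 36, 34, 22, 35, 14, 13]
Tree (level-order array): [2, None, 36, 34, None, 22, 35, 14, None, None, None, 13]
In a BST, the LCA of p=14, q=34 is the first node v on the
root-to-leaf path with p <= v <= q (go left if both < v, right if both > v).
Walk from root:
  at 2: both 14 and 34 > 2, go right
  at 36: both 14 and 34 < 36, go left
  at 34: 14 <= 34 <= 34, this is the LCA
LCA = 34


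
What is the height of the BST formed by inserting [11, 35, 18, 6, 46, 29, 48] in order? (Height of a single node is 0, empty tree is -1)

Insertion order: [11, 35, 18, 6, 46, 29, 48]
Tree (level-order array): [11, 6, 35, None, None, 18, 46, None, 29, None, 48]
Compute height bottom-up (empty subtree = -1):
  height(6) = 1 + max(-1, -1) = 0
  height(29) = 1 + max(-1, -1) = 0
  height(18) = 1 + max(-1, 0) = 1
  height(48) = 1 + max(-1, -1) = 0
  height(46) = 1 + max(-1, 0) = 1
  height(35) = 1 + max(1, 1) = 2
  height(11) = 1 + max(0, 2) = 3
Height = 3


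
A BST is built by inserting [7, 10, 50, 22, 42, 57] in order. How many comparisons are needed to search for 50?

Search path for 50: 7 -> 10 -> 50
Found: True
Comparisons: 3


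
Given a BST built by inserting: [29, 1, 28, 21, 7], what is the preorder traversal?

Tree insertion order: [29, 1, 28, 21, 7]
Tree (level-order array): [29, 1, None, None, 28, 21, None, 7]
Preorder traversal: [29, 1, 28, 21, 7]


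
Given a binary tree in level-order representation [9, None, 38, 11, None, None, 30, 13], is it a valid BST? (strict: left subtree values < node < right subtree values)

Level-order array: [9, None, 38, 11, None, None, 30, 13]
Validate using subtree bounds (lo, hi): at each node, require lo < value < hi,
then recurse left with hi=value and right with lo=value.
Preorder trace (stopping at first violation):
  at node 9 with bounds (-inf, +inf): OK
  at node 38 with bounds (9, +inf): OK
  at node 11 with bounds (9, 38): OK
  at node 30 with bounds (11, 38): OK
  at node 13 with bounds (11, 30): OK
No violation found at any node.
Result: Valid BST


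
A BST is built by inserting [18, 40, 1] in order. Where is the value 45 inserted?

Starting tree (level order): [18, 1, 40]
Insertion path: 18 -> 40
Result: insert 45 as right child of 40
Final tree (level order): [18, 1, 40, None, None, None, 45]


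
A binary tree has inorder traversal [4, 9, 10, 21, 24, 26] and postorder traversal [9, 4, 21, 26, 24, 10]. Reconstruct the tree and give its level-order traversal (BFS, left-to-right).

Inorder:   [4, 9, 10, 21, 24, 26]
Postorder: [9, 4, 21, 26, 24, 10]
Algorithm: postorder visits root last, so walk postorder right-to-left;
each value is the root of the current inorder slice — split it at that
value, recurse on the right subtree first, then the left.
Recursive splits:
  root=10; inorder splits into left=[4, 9], right=[21, 24, 26]
  root=24; inorder splits into left=[21], right=[26]
  root=26; inorder splits into left=[], right=[]
  root=21; inorder splits into left=[], right=[]
  root=4; inorder splits into left=[], right=[9]
  root=9; inorder splits into left=[], right=[]
Reconstructed level-order: [10, 4, 24, 9, 21, 26]


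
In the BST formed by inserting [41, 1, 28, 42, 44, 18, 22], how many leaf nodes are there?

Tree built from: [41, 1, 28, 42, 44, 18, 22]
Tree (level-order array): [41, 1, 42, None, 28, None, 44, 18, None, None, None, None, 22]
Rule: A leaf has 0 children.
Per-node child counts:
  node 41: 2 child(ren)
  node 1: 1 child(ren)
  node 28: 1 child(ren)
  node 18: 1 child(ren)
  node 22: 0 child(ren)
  node 42: 1 child(ren)
  node 44: 0 child(ren)
Matching nodes: [22, 44]
Count of leaf nodes: 2


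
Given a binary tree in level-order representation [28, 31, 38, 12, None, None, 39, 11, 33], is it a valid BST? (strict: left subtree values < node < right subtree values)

Level-order array: [28, 31, 38, 12, None, None, 39, 11, 33]
Validate using subtree bounds (lo, hi): at each node, require lo < value < hi,
then recurse left with hi=value and right with lo=value.
Preorder trace (stopping at first violation):
  at node 28 with bounds (-inf, +inf): OK
  at node 31 with bounds (-inf, 28): VIOLATION
Node 31 violates its bound: not (-inf < 31 < 28).
Result: Not a valid BST


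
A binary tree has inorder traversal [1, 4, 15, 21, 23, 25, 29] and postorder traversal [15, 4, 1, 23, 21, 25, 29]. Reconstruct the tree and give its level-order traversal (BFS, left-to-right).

Inorder:   [1, 4, 15, 21, 23, 25, 29]
Postorder: [15, 4, 1, 23, 21, 25, 29]
Algorithm: postorder visits root last, so walk postorder right-to-left;
each value is the root of the current inorder slice — split it at that
value, recurse on the right subtree first, then the left.
Recursive splits:
  root=29; inorder splits into left=[1, 4, 15, 21, 23, 25], right=[]
  root=25; inorder splits into left=[1, 4, 15, 21, 23], right=[]
  root=21; inorder splits into left=[1, 4, 15], right=[23]
  root=23; inorder splits into left=[], right=[]
  root=1; inorder splits into left=[], right=[4, 15]
  root=4; inorder splits into left=[], right=[15]
  root=15; inorder splits into left=[], right=[]
Reconstructed level-order: [29, 25, 21, 1, 23, 4, 15]


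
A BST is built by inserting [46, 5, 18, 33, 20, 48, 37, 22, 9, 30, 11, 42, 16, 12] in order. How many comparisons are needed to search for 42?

Search path for 42: 46 -> 5 -> 18 -> 33 -> 37 -> 42
Found: True
Comparisons: 6


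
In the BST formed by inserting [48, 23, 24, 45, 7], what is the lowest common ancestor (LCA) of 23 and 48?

Tree insertion order: [48, 23, 24, 45, 7]
Tree (level-order array): [48, 23, None, 7, 24, None, None, None, 45]
In a BST, the LCA of p=23, q=48 is the first node v on the
root-to-leaf path with p <= v <= q (go left if both < v, right if both > v).
Walk from root:
  at 48: 23 <= 48 <= 48, this is the LCA
LCA = 48


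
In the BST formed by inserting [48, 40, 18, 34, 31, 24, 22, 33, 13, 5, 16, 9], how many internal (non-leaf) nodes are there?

Tree built from: [48, 40, 18, 34, 31, 24, 22, 33, 13, 5, 16, 9]
Tree (level-order array): [48, 40, None, 18, None, 13, 34, 5, 16, 31, None, None, 9, None, None, 24, 33, None, None, 22]
Rule: An internal node has at least one child.
Per-node child counts:
  node 48: 1 child(ren)
  node 40: 1 child(ren)
  node 18: 2 child(ren)
  node 13: 2 child(ren)
  node 5: 1 child(ren)
  node 9: 0 child(ren)
  node 16: 0 child(ren)
  node 34: 1 child(ren)
  node 31: 2 child(ren)
  node 24: 1 child(ren)
  node 22: 0 child(ren)
  node 33: 0 child(ren)
Matching nodes: [48, 40, 18, 13, 5, 34, 31, 24]
Count of internal (non-leaf) nodes: 8


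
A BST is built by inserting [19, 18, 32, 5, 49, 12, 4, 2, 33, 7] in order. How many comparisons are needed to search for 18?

Search path for 18: 19 -> 18
Found: True
Comparisons: 2


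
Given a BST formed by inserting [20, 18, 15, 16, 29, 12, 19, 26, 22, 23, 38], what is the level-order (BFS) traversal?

Tree insertion order: [20, 18, 15, 16, 29, 12, 19, 26, 22, 23, 38]
Tree (level-order array): [20, 18, 29, 15, 19, 26, 38, 12, 16, None, None, 22, None, None, None, None, None, None, None, None, 23]
BFS from the root, enqueuing left then right child of each popped node:
  queue [20] -> pop 20, enqueue [18, 29], visited so far: [20]
  queue [18, 29] -> pop 18, enqueue [15, 19], visited so far: [20, 18]
  queue [29, 15, 19] -> pop 29, enqueue [26, 38], visited so far: [20, 18, 29]
  queue [15, 19, 26, 38] -> pop 15, enqueue [12, 16], visited so far: [20, 18, 29, 15]
  queue [19, 26, 38, 12, 16] -> pop 19, enqueue [none], visited so far: [20, 18, 29, 15, 19]
  queue [26, 38, 12, 16] -> pop 26, enqueue [22], visited so far: [20, 18, 29, 15, 19, 26]
  queue [38, 12, 16, 22] -> pop 38, enqueue [none], visited so far: [20, 18, 29, 15, 19, 26, 38]
  queue [12, 16, 22] -> pop 12, enqueue [none], visited so far: [20, 18, 29, 15, 19, 26, 38, 12]
  queue [16, 22] -> pop 16, enqueue [none], visited so far: [20, 18, 29, 15, 19, 26, 38, 12, 16]
  queue [22] -> pop 22, enqueue [23], visited so far: [20, 18, 29, 15, 19, 26, 38, 12, 16, 22]
  queue [23] -> pop 23, enqueue [none], visited so far: [20, 18, 29, 15, 19, 26, 38, 12, 16, 22, 23]
Result: [20, 18, 29, 15, 19, 26, 38, 12, 16, 22, 23]


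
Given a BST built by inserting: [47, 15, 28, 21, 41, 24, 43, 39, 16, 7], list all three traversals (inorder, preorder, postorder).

Tree insertion order: [47, 15, 28, 21, 41, 24, 43, 39, 16, 7]
Tree (level-order array): [47, 15, None, 7, 28, None, None, 21, 41, 16, 24, 39, 43]
Inorder (L, root, R): [7, 15, 16, 21, 24, 28, 39, 41, 43, 47]
Preorder (root, L, R): [47, 15, 7, 28, 21, 16, 24, 41, 39, 43]
Postorder (L, R, root): [7, 16, 24, 21, 39, 43, 41, 28, 15, 47]


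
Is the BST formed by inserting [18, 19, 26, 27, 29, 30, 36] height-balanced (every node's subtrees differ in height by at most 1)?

Tree (level-order array): [18, None, 19, None, 26, None, 27, None, 29, None, 30, None, 36]
Definition: a tree is height-balanced if, at every node, |h(left) - h(right)| <= 1 (empty subtree has height -1).
Bottom-up per-node check:
  node 36: h_left=-1, h_right=-1, diff=0 [OK], height=0
  node 30: h_left=-1, h_right=0, diff=1 [OK], height=1
  node 29: h_left=-1, h_right=1, diff=2 [FAIL (|-1-1|=2 > 1)], height=2
  node 27: h_left=-1, h_right=2, diff=3 [FAIL (|-1-2|=3 > 1)], height=3
  node 26: h_left=-1, h_right=3, diff=4 [FAIL (|-1-3|=4 > 1)], height=4
  node 19: h_left=-1, h_right=4, diff=5 [FAIL (|-1-4|=5 > 1)], height=5
  node 18: h_left=-1, h_right=5, diff=6 [FAIL (|-1-5|=6 > 1)], height=6
Node 29 violates the condition: |-1 - 1| = 2 > 1.
Result: Not balanced


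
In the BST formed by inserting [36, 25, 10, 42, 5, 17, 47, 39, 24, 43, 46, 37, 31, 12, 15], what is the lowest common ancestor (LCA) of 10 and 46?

Tree insertion order: [36, 25, 10, 42, 5, 17, 47, 39, 24, 43, 46, 37, 31, 12, 15]
Tree (level-order array): [36, 25, 42, 10, 31, 39, 47, 5, 17, None, None, 37, None, 43, None, None, None, 12, 24, None, None, None, 46, None, 15]
In a BST, the LCA of p=10, q=46 is the first node v on the
root-to-leaf path with p <= v <= q (go left if both < v, right if both > v).
Walk from root:
  at 36: 10 <= 36 <= 46, this is the LCA
LCA = 36


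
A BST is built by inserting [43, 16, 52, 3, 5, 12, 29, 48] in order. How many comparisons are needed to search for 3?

Search path for 3: 43 -> 16 -> 3
Found: True
Comparisons: 3


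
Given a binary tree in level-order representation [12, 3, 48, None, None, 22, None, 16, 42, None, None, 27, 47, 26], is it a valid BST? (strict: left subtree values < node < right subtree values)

Level-order array: [12, 3, 48, None, None, 22, None, 16, 42, None, None, 27, 47, 26]
Validate using subtree bounds (lo, hi): at each node, require lo < value < hi,
then recurse left with hi=value and right with lo=value.
Preorder trace (stopping at first violation):
  at node 12 with bounds (-inf, +inf): OK
  at node 3 with bounds (-inf, 12): OK
  at node 48 with bounds (12, +inf): OK
  at node 22 with bounds (12, 48): OK
  at node 16 with bounds (12, 22): OK
  at node 42 with bounds (22, 48): OK
  at node 27 with bounds (22, 42): OK
  at node 26 with bounds (22, 27): OK
  at node 47 with bounds (42, 48): OK
No violation found at any node.
Result: Valid BST


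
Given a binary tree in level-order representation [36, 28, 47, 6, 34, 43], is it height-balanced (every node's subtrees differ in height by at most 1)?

Tree (level-order array): [36, 28, 47, 6, 34, 43]
Definition: a tree is height-balanced if, at every node, |h(left) - h(right)| <= 1 (empty subtree has height -1).
Bottom-up per-node check:
  node 6: h_left=-1, h_right=-1, diff=0 [OK], height=0
  node 34: h_left=-1, h_right=-1, diff=0 [OK], height=0
  node 28: h_left=0, h_right=0, diff=0 [OK], height=1
  node 43: h_left=-1, h_right=-1, diff=0 [OK], height=0
  node 47: h_left=0, h_right=-1, diff=1 [OK], height=1
  node 36: h_left=1, h_right=1, diff=0 [OK], height=2
All nodes satisfy the balance condition.
Result: Balanced


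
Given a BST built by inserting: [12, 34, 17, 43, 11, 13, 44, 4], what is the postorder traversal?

Tree insertion order: [12, 34, 17, 43, 11, 13, 44, 4]
Tree (level-order array): [12, 11, 34, 4, None, 17, 43, None, None, 13, None, None, 44]
Postorder traversal: [4, 11, 13, 17, 44, 43, 34, 12]


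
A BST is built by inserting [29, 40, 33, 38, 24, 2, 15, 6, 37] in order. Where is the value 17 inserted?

Starting tree (level order): [29, 24, 40, 2, None, 33, None, None, 15, None, 38, 6, None, 37]
Insertion path: 29 -> 24 -> 2 -> 15
Result: insert 17 as right child of 15
Final tree (level order): [29, 24, 40, 2, None, 33, None, None, 15, None, 38, 6, 17, 37]


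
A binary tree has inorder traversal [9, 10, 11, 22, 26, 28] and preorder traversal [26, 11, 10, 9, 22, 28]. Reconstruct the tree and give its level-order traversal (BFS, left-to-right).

Inorder:  [9, 10, 11, 22, 26, 28]
Preorder: [26, 11, 10, 9, 22, 28]
Algorithm: preorder visits root first, so consume preorder in order;
for each root, split the current inorder slice at that value into
left-subtree inorder and right-subtree inorder, then recurse.
Recursive splits:
  root=26; inorder splits into left=[9, 10, 11, 22], right=[28]
  root=11; inorder splits into left=[9, 10], right=[22]
  root=10; inorder splits into left=[9], right=[]
  root=9; inorder splits into left=[], right=[]
  root=22; inorder splits into left=[], right=[]
  root=28; inorder splits into left=[], right=[]
Reconstructed level-order: [26, 11, 28, 10, 22, 9]


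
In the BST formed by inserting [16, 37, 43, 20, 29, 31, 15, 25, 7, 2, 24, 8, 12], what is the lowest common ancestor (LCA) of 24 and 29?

Tree insertion order: [16, 37, 43, 20, 29, 31, 15, 25, 7, 2, 24, 8, 12]
Tree (level-order array): [16, 15, 37, 7, None, 20, 43, 2, 8, None, 29, None, None, None, None, None, 12, 25, 31, None, None, 24]
In a BST, the LCA of p=24, q=29 is the first node v on the
root-to-leaf path with p <= v <= q (go left if both < v, right if both > v).
Walk from root:
  at 16: both 24 and 29 > 16, go right
  at 37: both 24 and 29 < 37, go left
  at 20: both 24 and 29 > 20, go right
  at 29: 24 <= 29 <= 29, this is the LCA
LCA = 29


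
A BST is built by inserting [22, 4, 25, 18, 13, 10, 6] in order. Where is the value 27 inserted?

Starting tree (level order): [22, 4, 25, None, 18, None, None, 13, None, 10, None, 6]
Insertion path: 22 -> 25
Result: insert 27 as right child of 25
Final tree (level order): [22, 4, 25, None, 18, None, 27, 13, None, None, None, 10, None, 6]


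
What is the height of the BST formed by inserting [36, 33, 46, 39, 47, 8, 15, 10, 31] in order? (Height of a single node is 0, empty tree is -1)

Insertion order: [36, 33, 46, 39, 47, 8, 15, 10, 31]
Tree (level-order array): [36, 33, 46, 8, None, 39, 47, None, 15, None, None, None, None, 10, 31]
Compute height bottom-up (empty subtree = -1):
  height(10) = 1 + max(-1, -1) = 0
  height(31) = 1 + max(-1, -1) = 0
  height(15) = 1 + max(0, 0) = 1
  height(8) = 1 + max(-1, 1) = 2
  height(33) = 1 + max(2, -1) = 3
  height(39) = 1 + max(-1, -1) = 0
  height(47) = 1 + max(-1, -1) = 0
  height(46) = 1 + max(0, 0) = 1
  height(36) = 1 + max(3, 1) = 4
Height = 4


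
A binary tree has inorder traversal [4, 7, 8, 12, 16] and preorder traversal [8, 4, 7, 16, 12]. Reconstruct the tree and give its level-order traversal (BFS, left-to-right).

Inorder:  [4, 7, 8, 12, 16]
Preorder: [8, 4, 7, 16, 12]
Algorithm: preorder visits root first, so consume preorder in order;
for each root, split the current inorder slice at that value into
left-subtree inorder and right-subtree inorder, then recurse.
Recursive splits:
  root=8; inorder splits into left=[4, 7], right=[12, 16]
  root=4; inorder splits into left=[], right=[7]
  root=7; inorder splits into left=[], right=[]
  root=16; inorder splits into left=[12], right=[]
  root=12; inorder splits into left=[], right=[]
Reconstructed level-order: [8, 4, 16, 7, 12]


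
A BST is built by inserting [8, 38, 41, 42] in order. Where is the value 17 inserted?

Starting tree (level order): [8, None, 38, None, 41, None, 42]
Insertion path: 8 -> 38
Result: insert 17 as left child of 38
Final tree (level order): [8, None, 38, 17, 41, None, None, None, 42]


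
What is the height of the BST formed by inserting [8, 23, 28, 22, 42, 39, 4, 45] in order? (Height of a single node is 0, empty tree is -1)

Insertion order: [8, 23, 28, 22, 42, 39, 4, 45]
Tree (level-order array): [8, 4, 23, None, None, 22, 28, None, None, None, 42, 39, 45]
Compute height bottom-up (empty subtree = -1):
  height(4) = 1 + max(-1, -1) = 0
  height(22) = 1 + max(-1, -1) = 0
  height(39) = 1 + max(-1, -1) = 0
  height(45) = 1 + max(-1, -1) = 0
  height(42) = 1 + max(0, 0) = 1
  height(28) = 1 + max(-1, 1) = 2
  height(23) = 1 + max(0, 2) = 3
  height(8) = 1 + max(0, 3) = 4
Height = 4


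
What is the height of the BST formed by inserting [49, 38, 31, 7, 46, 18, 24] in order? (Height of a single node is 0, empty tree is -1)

Insertion order: [49, 38, 31, 7, 46, 18, 24]
Tree (level-order array): [49, 38, None, 31, 46, 7, None, None, None, None, 18, None, 24]
Compute height bottom-up (empty subtree = -1):
  height(24) = 1 + max(-1, -1) = 0
  height(18) = 1 + max(-1, 0) = 1
  height(7) = 1 + max(-1, 1) = 2
  height(31) = 1 + max(2, -1) = 3
  height(46) = 1 + max(-1, -1) = 0
  height(38) = 1 + max(3, 0) = 4
  height(49) = 1 + max(4, -1) = 5
Height = 5


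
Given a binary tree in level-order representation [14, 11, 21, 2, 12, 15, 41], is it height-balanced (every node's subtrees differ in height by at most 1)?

Tree (level-order array): [14, 11, 21, 2, 12, 15, 41]
Definition: a tree is height-balanced if, at every node, |h(left) - h(right)| <= 1 (empty subtree has height -1).
Bottom-up per-node check:
  node 2: h_left=-1, h_right=-1, diff=0 [OK], height=0
  node 12: h_left=-1, h_right=-1, diff=0 [OK], height=0
  node 11: h_left=0, h_right=0, diff=0 [OK], height=1
  node 15: h_left=-1, h_right=-1, diff=0 [OK], height=0
  node 41: h_left=-1, h_right=-1, diff=0 [OK], height=0
  node 21: h_left=0, h_right=0, diff=0 [OK], height=1
  node 14: h_left=1, h_right=1, diff=0 [OK], height=2
All nodes satisfy the balance condition.
Result: Balanced


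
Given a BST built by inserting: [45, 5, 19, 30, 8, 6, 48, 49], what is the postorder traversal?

Tree insertion order: [45, 5, 19, 30, 8, 6, 48, 49]
Tree (level-order array): [45, 5, 48, None, 19, None, 49, 8, 30, None, None, 6]
Postorder traversal: [6, 8, 30, 19, 5, 49, 48, 45]


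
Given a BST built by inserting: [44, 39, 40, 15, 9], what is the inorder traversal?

Tree insertion order: [44, 39, 40, 15, 9]
Tree (level-order array): [44, 39, None, 15, 40, 9]
Inorder traversal: [9, 15, 39, 40, 44]


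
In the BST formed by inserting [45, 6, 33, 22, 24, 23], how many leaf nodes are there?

Tree built from: [45, 6, 33, 22, 24, 23]
Tree (level-order array): [45, 6, None, None, 33, 22, None, None, 24, 23]
Rule: A leaf has 0 children.
Per-node child counts:
  node 45: 1 child(ren)
  node 6: 1 child(ren)
  node 33: 1 child(ren)
  node 22: 1 child(ren)
  node 24: 1 child(ren)
  node 23: 0 child(ren)
Matching nodes: [23]
Count of leaf nodes: 1


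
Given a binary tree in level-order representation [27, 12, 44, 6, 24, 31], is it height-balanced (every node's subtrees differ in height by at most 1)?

Tree (level-order array): [27, 12, 44, 6, 24, 31]
Definition: a tree is height-balanced if, at every node, |h(left) - h(right)| <= 1 (empty subtree has height -1).
Bottom-up per-node check:
  node 6: h_left=-1, h_right=-1, diff=0 [OK], height=0
  node 24: h_left=-1, h_right=-1, diff=0 [OK], height=0
  node 12: h_left=0, h_right=0, diff=0 [OK], height=1
  node 31: h_left=-1, h_right=-1, diff=0 [OK], height=0
  node 44: h_left=0, h_right=-1, diff=1 [OK], height=1
  node 27: h_left=1, h_right=1, diff=0 [OK], height=2
All nodes satisfy the balance condition.
Result: Balanced


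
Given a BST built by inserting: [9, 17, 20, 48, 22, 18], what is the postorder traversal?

Tree insertion order: [9, 17, 20, 48, 22, 18]
Tree (level-order array): [9, None, 17, None, 20, 18, 48, None, None, 22]
Postorder traversal: [18, 22, 48, 20, 17, 9]


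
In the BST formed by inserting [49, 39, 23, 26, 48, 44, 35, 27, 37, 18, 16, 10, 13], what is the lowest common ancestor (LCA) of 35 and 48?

Tree insertion order: [49, 39, 23, 26, 48, 44, 35, 27, 37, 18, 16, 10, 13]
Tree (level-order array): [49, 39, None, 23, 48, 18, 26, 44, None, 16, None, None, 35, None, None, 10, None, 27, 37, None, 13]
In a BST, the LCA of p=35, q=48 is the first node v on the
root-to-leaf path with p <= v <= q (go left if both < v, right if both > v).
Walk from root:
  at 49: both 35 and 48 < 49, go left
  at 39: 35 <= 39 <= 48, this is the LCA
LCA = 39


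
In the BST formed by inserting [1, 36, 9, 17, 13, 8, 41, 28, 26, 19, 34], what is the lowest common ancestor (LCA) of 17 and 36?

Tree insertion order: [1, 36, 9, 17, 13, 8, 41, 28, 26, 19, 34]
Tree (level-order array): [1, None, 36, 9, 41, 8, 17, None, None, None, None, 13, 28, None, None, 26, 34, 19]
In a BST, the LCA of p=17, q=36 is the first node v on the
root-to-leaf path with p <= v <= q (go left if both < v, right if both > v).
Walk from root:
  at 1: both 17 and 36 > 1, go right
  at 36: 17 <= 36 <= 36, this is the LCA
LCA = 36
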